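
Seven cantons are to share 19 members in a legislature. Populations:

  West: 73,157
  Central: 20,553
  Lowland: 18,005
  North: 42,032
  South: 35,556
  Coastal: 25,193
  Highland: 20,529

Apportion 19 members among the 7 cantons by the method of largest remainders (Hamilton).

Total 235025; standard divisor 235025/19 ≈ 12369.737.
Standard quotas: West 5.9142, Central 1.6616, Lowland 1.4556, North 3.3980, South 2.8744, Coastal 2.0367, Highland 1.6596.
Lower quotas: West 5, Central 1, Lowland 1, North 3, South 2, Coastal 2, Highland 1 (sum 15, leaving 4 seats).
Remainders in descending order: West 0.9142, South 0.8744, Central 0.6616, Highland 0.6596, Lowland 0.4556, North 0.3980, Coastal 0.0367.
The surplus seats go to West, South, Central, Highland.

West=6, Central=2, Lowland=1, North=3, South=3, Coastal=2, Highland=2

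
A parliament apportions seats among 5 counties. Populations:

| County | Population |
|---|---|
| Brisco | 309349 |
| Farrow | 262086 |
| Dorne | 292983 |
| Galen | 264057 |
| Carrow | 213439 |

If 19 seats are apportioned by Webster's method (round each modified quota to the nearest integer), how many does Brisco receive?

4

Standard divisor 1341914/19 ≈ 70627.053; standard quotas: Brisco 4.380, Farrow 3.711, Dorne 4.148, Galen 3.739, Carrow 3.022.
Rounding to the nearest integer gives Brisco 4, Farrow 4, Dorne 4, Galen 4, Carrow 3 — total 19, matching the house size, so no adjustment is needed.
Brisco receives 4.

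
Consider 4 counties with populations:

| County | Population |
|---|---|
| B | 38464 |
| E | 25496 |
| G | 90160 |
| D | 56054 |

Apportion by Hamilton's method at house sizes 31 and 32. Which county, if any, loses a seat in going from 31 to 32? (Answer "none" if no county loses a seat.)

At 31 seats: B 6, E 4, G 13, D 8.
At 32 seats: B 6, E 4, G 14, D 8.
No county's allocation decreased.

none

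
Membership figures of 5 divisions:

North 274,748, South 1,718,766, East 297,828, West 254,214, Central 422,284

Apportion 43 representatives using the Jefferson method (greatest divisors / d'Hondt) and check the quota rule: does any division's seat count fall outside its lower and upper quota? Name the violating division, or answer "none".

South

Standard quotas: North 3.981, South 24.903, East 4.315, West 3.683, Central 6.118.
Jefferson allocation: North 4, South 26, East 4, West 3, Central 6.
South has quota 24.903 (lower 24, upper 25) but receives 26 — outside the quota interval.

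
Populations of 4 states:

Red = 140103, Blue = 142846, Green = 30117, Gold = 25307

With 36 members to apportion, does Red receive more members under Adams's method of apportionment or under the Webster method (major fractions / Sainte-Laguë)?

Adams: Red 14, Blue 15, Green 4, Gold 3.
Webster: Red 15, Blue 15, Green 3, Gold 3.
Red gets 14 under Adams and 15 under Webster.

Webster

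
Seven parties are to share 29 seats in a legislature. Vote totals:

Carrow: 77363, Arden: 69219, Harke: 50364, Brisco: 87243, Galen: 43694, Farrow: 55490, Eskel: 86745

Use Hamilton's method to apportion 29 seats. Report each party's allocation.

Carrow: 5, Arden: 4, Harke: 3, Brisco: 5, Galen: 3, Farrow: 4, Eskel: 5

The standard divisor is 470118/29 ≈ 16210.966.
Standard quotas: Carrow 4.7723, Arden 4.2699, Harke 3.1068, Brisco 5.3817, Galen 2.6953, Farrow 3.4230, Eskel 5.3510.
Lower quotas: Carrow 4, Arden 4, Harke 3, Brisco 5, Galen 2, Farrow 3, Eskel 5 (sum 26, leaving 3 seats).
Remainders in descending order: Carrow 0.7723, Galen 0.6953, Farrow 0.4230, Brisco 0.3817, Eskel 0.3510, Arden 0.2699, Harke 0.1068.
Largest remainders: Carrow, Galen, Farrow receive the extra seats.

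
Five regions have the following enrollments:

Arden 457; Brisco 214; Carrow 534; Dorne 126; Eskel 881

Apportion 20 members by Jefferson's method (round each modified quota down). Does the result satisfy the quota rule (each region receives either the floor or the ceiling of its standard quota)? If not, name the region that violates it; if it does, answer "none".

Standard quotas: Arden 4.132, Brisco 1.935, Carrow 4.828, Dorne 1.139, Eskel 7.966.
Jefferson allocation: Arden 4, Brisco 2, Carrow 5, Dorne 1, Eskel 8.
Every allocation lies between the lower and upper quota.

none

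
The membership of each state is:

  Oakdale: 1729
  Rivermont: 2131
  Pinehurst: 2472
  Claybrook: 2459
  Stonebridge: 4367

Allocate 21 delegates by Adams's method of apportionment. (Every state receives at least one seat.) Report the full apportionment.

Oakdale 3, Rivermont 3, Pinehurst 4, Claybrook 4, Stonebridge 7

Standard divisor 13158/21 ≈ 626.571; standard quotas: Oakdale 2.759, Rivermont 3.401, Pinehurst 3.945, Claybrook 3.925, Stonebridge 6.970.
Rounding up gives 3, 4, 4, 4, 7 = 22 seats, so the divisor must be adjusted.
With modified divisor 720: modified quotas Oakdale 2.401, Rivermont 2.960, Pinehurst 3.433, Claybrook 3.415, Stonebridge 6.065.
Rounding up: Oakdale 3, Rivermont 3, Pinehurst 4, Claybrook 4, Stonebridge 7 (total 21).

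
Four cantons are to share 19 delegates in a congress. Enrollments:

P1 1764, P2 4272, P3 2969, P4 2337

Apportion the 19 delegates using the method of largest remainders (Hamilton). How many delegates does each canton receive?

Standard divisor: 11342 ÷ 19 ≈ 596.947.
Standard quotas: P1 2.955, P2 7.156, P3 4.974, P4 3.915.
Lower quotas: P1 2, P2 7, P3 4, P4 3 (sum 16, leaving 3 seats).
Remainders in descending order: P3 0.974, P1 0.955, P4 0.915, P2 0.156.
The surplus seats go to P3, P1, P4.

P1=3, P2=7, P3=5, P4=4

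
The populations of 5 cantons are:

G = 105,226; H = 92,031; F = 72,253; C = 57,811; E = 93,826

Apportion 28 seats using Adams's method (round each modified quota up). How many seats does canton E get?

Standard divisor 421147/28 ≈ 15040.964; standard quotas: G 6.996, H 6.119, F 4.804, C 3.844, E 6.238.
Rounding up gives 7, 7, 5, 4, 7 = 30 seats, so the divisor must be adjusted.
With modified divisor 16600: modified quotas G 6.339, H 5.544, F 4.353, C 3.483, E 5.652.
Rounding up: G 7, H 6, F 5, C 4, E 6 (total 28).
E receives 6.

6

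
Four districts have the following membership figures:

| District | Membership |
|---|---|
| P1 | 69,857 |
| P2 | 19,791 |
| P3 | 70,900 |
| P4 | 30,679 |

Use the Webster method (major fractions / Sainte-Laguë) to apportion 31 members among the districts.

P1: 11, P2: 3, P3: 12, P4: 5

Standard divisor 191227/31 ≈ 6168.613; standard quotas: P1 11.325, P2 3.208, P3 11.494, P4 4.973.
Rounding to the nearest integer gives 11, 3, 11, 5 = 30 seats, so the divisor must be adjusted.
With modified divisor 6100: modified quotas P1 11.452, P2 3.244, P3 11.623, P4 5.029.
Rounding to the nearest integer: P1 11, P2 3, P3 12, P4 5 (total 31).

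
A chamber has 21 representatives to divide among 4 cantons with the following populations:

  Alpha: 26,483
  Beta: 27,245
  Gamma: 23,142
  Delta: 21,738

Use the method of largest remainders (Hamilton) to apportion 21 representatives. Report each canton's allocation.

Alpha 6, Beta 6, Gamma 5, Delta 4

The standard divisor is 98608/21 ≈ 4695.619.
Standard quotas: Alpha 5.6399, Beta 5.8022, Gamma 4.9284, Delta 4.6294.
Lower quotas: Alpha 5, Beta 5, Gamma 4, Delta 4 (sum 18, leaving 3 seats).
Remainders in descending order: Gamma 0.9284, Beta 0.8022, Alpha 0.6399, Delta 0.6294.
Largest remainders: Gamma, Beta, Alpha receive the extra seats.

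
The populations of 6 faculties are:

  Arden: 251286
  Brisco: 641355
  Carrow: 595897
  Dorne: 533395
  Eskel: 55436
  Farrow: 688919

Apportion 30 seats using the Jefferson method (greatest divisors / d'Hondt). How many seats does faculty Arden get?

Standard divisor 2766288/30 ≈ 92209.6; standard quotas: Arden 2.725, Brisco 6.955, Carrow 6.462, Dorne 5.785, Eskel 0.601, Farrow 7.471.
Rounding down gives 2, 6, 6, 5, 0, 7 = 26 seats, so the divisor must be adjusted.
With modified divisor 84400: modified quotas Arden 2.977, Brisco 7.599, Carrow 7.060, Dorne 6.320, Eskel 0.657, Farrow 8.163.
Rounding down: Arden 2, Brisco 7, Carrow 7, Dorne 6, Eskel 0, Farrow 8 (total 30).
Arden receives 2.

2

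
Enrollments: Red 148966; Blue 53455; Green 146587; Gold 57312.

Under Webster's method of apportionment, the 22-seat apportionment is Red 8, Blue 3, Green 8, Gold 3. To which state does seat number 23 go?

Red

Priority for the next seat is population ÷ (current seats + 0.5).
Priorities: Red 17525.412, Blue 15272.857, Green 17245.529, Gold 16374.857.
Highest priority: Red.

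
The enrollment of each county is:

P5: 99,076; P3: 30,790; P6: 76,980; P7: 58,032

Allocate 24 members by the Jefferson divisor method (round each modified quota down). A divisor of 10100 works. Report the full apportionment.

With modified divisor 10100: modified quotas P5 9.810, P3 3.049, P6 7.622, P7 5.746.
Rounding down: P5 9, P3 3, P6 7, P7 5 (total 24).

P5 9, P3 3, P6 7, P7 5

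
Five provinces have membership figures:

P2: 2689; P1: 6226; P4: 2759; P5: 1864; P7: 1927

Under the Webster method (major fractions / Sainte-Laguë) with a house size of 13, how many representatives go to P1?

5

Standard divisor 15465/13 ≈ 1189.615; standard quotas: P2 2.260, P1 5.234, P4 2.319, P5 1.567, P7 1.620.
Rounding to the nearest integer gives P2 2, P1 5, P4 2, P5 2, P7 2 — total 13, matching the house size, so no adjustment is needed.
P1 receives 5.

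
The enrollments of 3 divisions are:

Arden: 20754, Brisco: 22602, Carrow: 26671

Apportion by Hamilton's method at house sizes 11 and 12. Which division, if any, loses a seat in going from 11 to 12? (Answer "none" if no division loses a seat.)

At 11 seats: Arden 3, Brisco 4, Carrow 4.
At 12 seats: Arden 3, Brisco 4, Carrow 5.
No division's allocation decreased.

none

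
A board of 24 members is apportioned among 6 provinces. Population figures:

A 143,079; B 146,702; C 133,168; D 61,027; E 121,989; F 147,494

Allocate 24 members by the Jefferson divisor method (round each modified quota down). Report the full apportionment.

A 4, B 5, C 4, D 2, E 4, F 5

Standard divisor 753459/24 ≈ 31394.125; standard quotas: A 4.558, B 4.673, C 4.242, D 1.944, E 3.886, F 4.698.
Rounding down gives 4, 4, 4, 1, 3, 4 = 20 seats, so the divisor must be adjusted.
With modified divisor 29000: modified quotas A 4.934, B 5.059, C 4.592, D 2.104, E 4.207, F 5.086.
Rounding down: A 4, B 5, C 4, D 2, E 4, F 5 (total 24).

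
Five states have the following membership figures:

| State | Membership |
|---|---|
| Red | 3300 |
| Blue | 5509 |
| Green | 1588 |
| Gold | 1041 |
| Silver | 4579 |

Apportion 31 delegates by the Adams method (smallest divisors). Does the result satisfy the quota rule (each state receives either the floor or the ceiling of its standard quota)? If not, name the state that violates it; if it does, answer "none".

Standard quotas: Red 6.387, Blue 10.662, Green 3.073, Gold 2.015, Silver 8.862.
Adams allocation: Red 6, Blue 11, Green 3, Gold 2, Silver 9.
Every allocation lies between the lower and upper quota.

none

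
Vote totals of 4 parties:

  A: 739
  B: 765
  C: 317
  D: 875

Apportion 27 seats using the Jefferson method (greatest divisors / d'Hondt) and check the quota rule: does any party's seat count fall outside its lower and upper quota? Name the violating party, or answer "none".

Standard quotas: A 7.401, B 7.661, C 3.175, D 8.763.
Jefferson allocation: A 7, B 8, C 3, D 9.
Every allocation lies between the lower and upper quota.

none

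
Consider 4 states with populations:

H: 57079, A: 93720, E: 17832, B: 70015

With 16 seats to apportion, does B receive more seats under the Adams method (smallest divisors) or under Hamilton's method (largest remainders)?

Hamilton

Adams: H 4, A 6, E 2, B 4.
Hamilton: H 4, A 6, E 1, B 5.
B gets 4 under Adams and 5 under Hamilton.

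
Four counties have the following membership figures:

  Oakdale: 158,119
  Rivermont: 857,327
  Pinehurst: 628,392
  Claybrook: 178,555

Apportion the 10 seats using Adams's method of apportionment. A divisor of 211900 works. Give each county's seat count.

With modified divisor 211900: modified quotas Oakdale 0.746, Rivermont 4.046, Pinehurst 2.966, Claybrook 0.843.
Rounding up: Oakdale 1, Rivermont 5, Pinehurst 3, Claybrook 1 (total 10).

Oakdale=1, Rivermont=5, Pinehurst=3, Claybrook=1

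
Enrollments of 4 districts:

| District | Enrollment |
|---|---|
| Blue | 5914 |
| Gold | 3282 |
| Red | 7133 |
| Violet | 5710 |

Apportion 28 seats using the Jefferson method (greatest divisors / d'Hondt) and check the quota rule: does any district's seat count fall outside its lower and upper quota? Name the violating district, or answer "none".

Standard quotas: Blue 7.514, Gold 4.170, Red 9.062, Violet 7.254.
Jefferson allocation: Blue 8, Gold 4, Red 9, Violet 7.
Every allocation lies between the lower and upper quota.

none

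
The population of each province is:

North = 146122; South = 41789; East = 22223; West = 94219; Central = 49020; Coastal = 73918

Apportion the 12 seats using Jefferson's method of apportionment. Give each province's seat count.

Standard divisor 427291/12 ≈ 35607.583; standard quotas: North 4.104, South 1.174, East 0.624, West 2.646, Central 1.377, Coastal 2.076.
Rounding down gives 4, 1, 0, 2, 1, 2 = 10 seats, so the divisor must be adjusted.
With modified divisor 26900: modified quotas North 5.432, South 1.553, East 0.826, West 3.503, Central 1.822, Coastal 2.748.
Rounding down: North 5, South 1, East 0, West 3, Central 1, Coastal 2 (total 12).

North 5; South 1; East 0; West 3; Central 1; Coastal 2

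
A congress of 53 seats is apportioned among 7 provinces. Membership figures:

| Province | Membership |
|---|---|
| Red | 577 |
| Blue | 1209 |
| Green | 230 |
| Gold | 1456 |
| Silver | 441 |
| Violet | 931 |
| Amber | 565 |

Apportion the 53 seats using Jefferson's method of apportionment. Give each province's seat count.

Red: 6, Blue: 12, Green: 2, Gold: 15, Silver: 4, Violet: 9, Amber: 5

Standard divisor 5409/53 ≈ 102.057; standard quotas: Red 5.654, Blue 11.846, Green 2.254, Gold 14.267, Silver 4.321, Violet 9.122, Amber 5.536.
Rounding down gives 5, 11, 2, 14, 4, 9, 5 = 50 seats, so the divisor must be adjusted.
With modified divisor 95: modified quotas Red 6.074, Blue 12.726, Green 2.421, Gold 15.326, Silver 4.642, Violet 9.800, Amber 5.947.
Rounding down: Red 6, Blue 12, Green 2, Gold 15, Silver 4, Violet 9, Amber 5 (total 53).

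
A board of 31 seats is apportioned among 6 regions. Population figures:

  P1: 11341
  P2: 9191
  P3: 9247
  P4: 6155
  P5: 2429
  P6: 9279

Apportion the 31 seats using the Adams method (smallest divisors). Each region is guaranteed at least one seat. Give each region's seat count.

P1 7, P2 6, P3 6, P4 4, P5 2, P6 6

Standard divisor 47642/31 ≈ 1536.839; standard quotas: P1 7.379, P2 5.980, P3 6.017, P4 4.005, P5 1.581, P6 6.038.
Rounding up gives 8, 6, 7, 5, 2, 7 = 35 seats, so the divisor must be adjusted.
With modified divisor 1700: modified quotas P1 6.671, P2 5.406, P3 5.439, P4 3.621, P5 1.429, P6 5.458.
Rounding up: P1 7, P2 6, P3 6, P4 4, P5 2, P6 6 (total 31).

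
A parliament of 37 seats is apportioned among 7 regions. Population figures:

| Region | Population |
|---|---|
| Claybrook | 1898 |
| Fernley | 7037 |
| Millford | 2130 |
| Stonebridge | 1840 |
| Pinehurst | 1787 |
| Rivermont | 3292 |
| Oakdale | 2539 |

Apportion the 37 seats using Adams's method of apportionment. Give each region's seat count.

Claybrook=4; Fernley=12; Millford=4; Stonebridge=3; Pinehurst=3; Rivermont=6; Oakdale=5

Standard divisor 20523/37 ≈ 554.676; standard quotas: Claybrook 3.422, Fernley 12.687, Millford 3.840, Stonebridge 3.317, Pinehurst 3.222, Rivermont 5.935, Oakdale 4.577.
Rounding up gives 4, 13, 4, 4, 4, 6, 5 = 40 seats, so the divisor must be adjusted.
With modified divisor 620: modified quotas Claybrook 3.061, Fernley 11.350, Millford 3.435, Stonebridge 2.968, Pinehurst 2.882, Rivermont 5.310, Oakdale 4.095.
Rounding up: Claybrook 4, Fernley 12, Millford 4, Stonebridge 3, Pinehurst 3, Rivermont 6, Oakdale 5 (total 37).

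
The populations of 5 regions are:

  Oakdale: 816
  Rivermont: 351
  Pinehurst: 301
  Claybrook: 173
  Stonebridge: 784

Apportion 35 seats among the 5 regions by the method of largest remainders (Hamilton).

Oakdale: 12, Rivermont: 5, Pinehurst: 4, Claybrook: 3, Stonebridge: 11

Total 2425; standard divisor 2425/35 ≈ 69.286.
Standard quotas: Oakdale 11.777, Rivermont 5.066, Pinehurst 4.344, Claybrook 2.497, Stonebridge 11.315.
Lower quotas: Oakdale 11, Rivermont 5, Pinehurst 4, Claybrook 2, Stonebridge 11 (sum 33, leaving 2 seats).
Remainders in descending order: Oakdale 0.777, Claybrook 0.497, Pinehurst 0.344, Stonebridge 0.315, Rivermont 0.066.
The surplus seats go to Oakdale, Claybrook.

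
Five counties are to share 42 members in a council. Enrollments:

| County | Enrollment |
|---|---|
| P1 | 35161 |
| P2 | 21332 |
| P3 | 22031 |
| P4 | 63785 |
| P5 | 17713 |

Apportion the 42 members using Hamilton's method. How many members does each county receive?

Total 160022; standard divisor 160022/42 ≈ 3810.048.
Standard quotas: P1 9.2285, P2 5.5989, P3 5.7823, P4 16.7413, P5 4.6490.
Lower quotas: P1 9, P2 5, P3 5, P4 16, P5 4 (sum 39, leaving 3 seats).
Remainders in descending order: P3 0.7823, P4 0.7413, P5 0.6490, P2 0.5989, P1 0.2285.
The surplus seats go to P3, P4, P5.

P1: 9, P2: 5, P3: 6, P4: 17, P5: 5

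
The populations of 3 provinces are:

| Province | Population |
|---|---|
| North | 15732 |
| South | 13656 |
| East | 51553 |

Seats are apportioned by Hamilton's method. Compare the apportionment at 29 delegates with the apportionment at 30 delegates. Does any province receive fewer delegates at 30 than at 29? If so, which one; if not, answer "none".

At 29 seats: North 6, South 5, East 18.
At 30 seats: North 6, South 5, East 19.
No province's allocation decreased.

none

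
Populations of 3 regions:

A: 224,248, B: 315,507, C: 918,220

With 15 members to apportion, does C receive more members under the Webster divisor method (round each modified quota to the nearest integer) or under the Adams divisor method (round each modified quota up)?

Webster

Webster: A 2, B 3, C 10.
Adams: A 3, B 3, C 9.
C gets 10 under Webster and 9 under Adams.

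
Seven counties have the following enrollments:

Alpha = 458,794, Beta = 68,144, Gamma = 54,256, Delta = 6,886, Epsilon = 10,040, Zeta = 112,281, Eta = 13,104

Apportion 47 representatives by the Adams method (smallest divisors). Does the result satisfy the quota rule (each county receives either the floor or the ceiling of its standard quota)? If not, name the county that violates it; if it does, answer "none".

Standard quotas: Alpha 29.804, Beta 4.427, Gamma 3.525, Delta 0.447, Epsilon 0.652, Zeta 7.294, Eta 0.851.
Adams allocation: Alpha 28, Beta 5, Gamma 4, Delta 1, Epsilon 1, Zeta 7, Eta 1.
Alpha has quota 29.804 (lower 29, upper 30) but receives 28 — outside the quota interval.

Alpha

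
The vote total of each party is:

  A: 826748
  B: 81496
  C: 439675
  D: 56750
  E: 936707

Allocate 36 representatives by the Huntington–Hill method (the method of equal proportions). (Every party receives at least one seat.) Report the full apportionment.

With divisor 65416: modified quotas A 12.638, B 1.246, C 6.721, D 0.868, E 14.319.
Geometric-mean thresholds: A √(12·13)=12.490, B √(1·2)=1.414, C √(6·7)=6.481, D (min 1), E √(14·15)=14.491.
Each quota rounded against its threshold gives A 13, B 1, C 7, D 1, E 14 (total 36).

A 13, B 1, C 7, D 1, E 14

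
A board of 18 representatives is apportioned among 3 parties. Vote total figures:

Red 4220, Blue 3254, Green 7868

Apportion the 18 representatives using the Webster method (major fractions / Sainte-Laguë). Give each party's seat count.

Red=5, Blue=4, Green=9

Standard divisor 15342/18 ≈ 852.333; standard quotas: Red 4.951, Blue 3.818, Green 9.231.
Rounding to the nearest integer gives Red 5, Blue 4, Green 9 — total 18, matching the house size, so no adjustment is needed.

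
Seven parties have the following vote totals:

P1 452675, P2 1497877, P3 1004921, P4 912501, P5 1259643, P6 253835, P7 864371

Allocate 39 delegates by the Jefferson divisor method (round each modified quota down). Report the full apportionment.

Standard divisor 6245823/39 ≈ 160149.308; standard quotas: P1 2.827, P2 9.353, P3 6.275, P4 5.698, P5 7.865, P6 1.585, P7 5.397.
Rounding down gives 2, 9, 6, 5, 7, 1, 5 = 35 seats, so the divisor must be adjusted.
With modified divisor 146900: modified quotas P1 3.082, P2 10.197, P3 6.841, P4 6.212, P5 8.575, P6 1.728, P7 5.884.
Rounding down: P1 3, P2 10, P3 6, P4 6, P5 8, P6 1, P7 5 (total 39).

P1 3, P2 10, P3 6, P4 6, P5 8, P6 1, P7 5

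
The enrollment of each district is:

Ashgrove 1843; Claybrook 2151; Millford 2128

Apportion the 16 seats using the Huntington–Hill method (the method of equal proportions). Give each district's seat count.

Ashgrove=5, Claybrook=6, Millford=5

With divisor 391: modified quotas Ashgrove 4.714, Claybrook 5.501, Millford 5.442.
Geometric-mean thresholds: Ashgrove √(4·5)=4.472, Claybrook √(5·6)=5.477, Millford √(5·6)=5.477.
Each quota rounded against its threshold gives Ashgrove 5, Claybrook 6, Millford 5 (total 16).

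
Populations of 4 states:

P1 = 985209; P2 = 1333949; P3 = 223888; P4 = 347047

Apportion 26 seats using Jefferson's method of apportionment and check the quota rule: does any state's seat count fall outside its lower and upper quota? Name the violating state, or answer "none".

none

Standard quotas: P1 8.863, P2 12.001, P3 2.014, P4 3.122.
Jefferson allocation: P1 9, P2 12, P3 2, P4 3.
Every allocation lies between the lower and upper quota.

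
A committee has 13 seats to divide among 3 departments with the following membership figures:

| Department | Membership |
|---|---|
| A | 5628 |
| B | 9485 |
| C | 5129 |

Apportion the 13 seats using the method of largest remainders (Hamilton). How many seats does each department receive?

A: 4; B: 6; C: 3

Standard divisor: 20242 ÷ 13 ≈ 1557.077.
Standard quotas: A 3.6145, B 6.0915, C 3.2940.
Lower quotas: A 3, B 6, C 3 (sum 12, leaving 1 seat).
Remainders in descending order: A 0.6145, C 0.2940, B 0.0915.
Largest remainder: A receives the extra seat.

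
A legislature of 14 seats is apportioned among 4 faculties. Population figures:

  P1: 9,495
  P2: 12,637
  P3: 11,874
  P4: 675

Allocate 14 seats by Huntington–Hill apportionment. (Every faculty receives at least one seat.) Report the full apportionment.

P1: 4; P2: 5; P3: 4; P4: 1

With divisor 2698: modified quotas P1 3.519, P2 4.684, P3 4.401, P4 0.250.
Geometric-mean thresholds: P1 √(3·4)=3.464, P2 √(4·5)=4.472, P3 √(4·5)=4.472, P4 (min 1).
Each quota rounded against its threshold gives P1 4, P2 5, P3 4, P4 1 (total 14).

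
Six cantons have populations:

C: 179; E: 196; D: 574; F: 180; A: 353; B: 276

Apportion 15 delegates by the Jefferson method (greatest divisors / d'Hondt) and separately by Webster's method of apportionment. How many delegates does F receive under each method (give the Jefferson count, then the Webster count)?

1 and 2

Jefferson: C 1, E 2, D 6, F 1, A 3, B 2.
Webster: C 1, E 2, D 5, F 2, A 3, B 2.
F gets 1 under Jefferson and 2 under Webster.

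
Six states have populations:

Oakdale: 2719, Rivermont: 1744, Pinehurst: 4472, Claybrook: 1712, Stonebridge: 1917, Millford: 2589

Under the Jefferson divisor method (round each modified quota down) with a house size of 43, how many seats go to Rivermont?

5

Standard divisor 15153/43 ≈ 352.395; standard quotas: Oakdale 7.716, Rivermont 4.949, Pinehurst 12.690, Claybrook 4.858, Stonebridge 5.440, Millford 7.347.
Rounding down gives 7, 4, 12, 4, 5, 7 = 39 seats, so the divisor must be adjusted.
With modified divisor 330: modified quotas Oakdale 8.239, Rivermont 5.285, Pinehurst 13.552, Claybrook 5.188, Stonebridge 5.809, Millford 7.845.
Rounding down: Oakdale 8, Rivermont 5, Pinehurst 13, Claybrook 5, Stonebridge 5, Millford 7 (total 43).
Rivermont receives 5.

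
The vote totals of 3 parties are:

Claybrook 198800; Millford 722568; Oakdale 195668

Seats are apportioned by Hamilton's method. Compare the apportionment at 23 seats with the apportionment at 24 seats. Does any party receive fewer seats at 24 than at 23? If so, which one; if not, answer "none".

none

At 23 seats: Claybrook 4, Millford 15, Oakdale 4.
At 24 seats: Claybrook 4, Millford 16, Oakdale 4.
No party's allocation decreased.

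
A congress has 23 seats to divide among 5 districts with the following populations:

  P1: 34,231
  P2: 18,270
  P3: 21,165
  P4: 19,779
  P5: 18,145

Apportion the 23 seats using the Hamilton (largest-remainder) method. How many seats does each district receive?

Total 111590; standard divisor 111590/23 ≈ 4851.739.
Standard quotas: P1 7.0554, P2 3.7657, P3 4.3624, P4 4.0767, P5 3.7399.
Lower quotas: P1 7, P2 3, P3 4, P4 4, P5 3 (sum 21, leaving 2 seats).
Remainders in descending order: P2 0.7657, P5 0.7399, P3 0.3624, P4 0.0767, P1 0.0554.
Largest remainders: P2, P5 receive the extra seats.

P1=7; P2=4; P3=4; P4=4; P5=4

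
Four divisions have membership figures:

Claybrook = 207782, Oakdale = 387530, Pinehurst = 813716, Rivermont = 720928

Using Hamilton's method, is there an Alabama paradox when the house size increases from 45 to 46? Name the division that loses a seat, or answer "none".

At 45 seats: Claybrook 5, Oakdale 8, Pinehurst 17, Rivermont 15.
At 46 seats: Claybrook 4, Oakdale 8, Pinehurst 18, Rivermont 16.
Claybrook drops from 5 to 4.

Claybrook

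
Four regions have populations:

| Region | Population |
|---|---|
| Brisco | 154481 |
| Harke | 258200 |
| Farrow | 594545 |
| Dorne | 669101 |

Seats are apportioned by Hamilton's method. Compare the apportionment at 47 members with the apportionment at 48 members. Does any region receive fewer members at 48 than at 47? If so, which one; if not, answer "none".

none

At 47 seats: Brisco 4, Harke 7, Farrow 17, Dorne 19.
At 48 seats: Brisco 5, Harke 7, Farrow 17, Dorne 19.
No region's allocation decreased.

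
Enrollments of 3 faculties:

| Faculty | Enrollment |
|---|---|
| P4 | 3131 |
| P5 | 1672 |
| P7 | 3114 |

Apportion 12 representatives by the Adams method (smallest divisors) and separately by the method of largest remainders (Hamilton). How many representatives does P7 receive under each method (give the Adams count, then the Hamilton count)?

4 and 5

Adams: P4 5, P5 3, P7 4.
Hamilton: P4 5, P5 2, P7 5.
P7 gets 4 under Adams and 5 under Hamilton.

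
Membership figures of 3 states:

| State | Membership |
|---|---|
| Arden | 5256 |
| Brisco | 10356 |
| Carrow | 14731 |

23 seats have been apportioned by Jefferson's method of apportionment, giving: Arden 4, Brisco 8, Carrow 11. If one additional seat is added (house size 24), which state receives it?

Priority for the next seat is population ÷ (current seats + 1).
Priorities: Arden 1051.200, Brisco 1150.667, Carrow 1227.583.
Highest priority: Carrow.

Carrow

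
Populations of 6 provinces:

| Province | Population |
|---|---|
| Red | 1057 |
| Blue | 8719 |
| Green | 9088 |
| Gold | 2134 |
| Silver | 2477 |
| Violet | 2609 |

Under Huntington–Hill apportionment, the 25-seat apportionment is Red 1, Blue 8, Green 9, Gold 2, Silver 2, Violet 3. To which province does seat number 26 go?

Priority for the next seat is population ÷ (√(s·(s+1))).
Priorities: Red 747.412, Blue 1027.544, Green 957.959, Gold 871.202, Silver 1011.231, Violet 753.153.
Highest priority: Blue.

Blue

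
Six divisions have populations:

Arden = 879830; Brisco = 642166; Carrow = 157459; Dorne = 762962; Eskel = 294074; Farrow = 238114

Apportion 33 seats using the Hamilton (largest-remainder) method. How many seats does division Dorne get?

8

Total 2974605; standard divisor 2974605/33 ≈ 90139.545.
Standard quotas: Arden 9.7608, Brisco 7.1241, Carrow 1.7468, Dorne 8.4642, Eskel 3.2624, Farrow 2.6416.
Lower quotas: Arden 9, Brisco 7, Carrow 1, Dorne 8, Eskel 3, Farrow 2 (sum 30, leaving 3 seats).
Remainders in descending order: Arden 0.7608, Carrow 0.7468, Farrow 0.6416, Dorne 0.4642, Eskel 0.2624, Brisco 0.1241.
The surplus seats go to Arden, Carrow, Farrow.
Dorne receives 8.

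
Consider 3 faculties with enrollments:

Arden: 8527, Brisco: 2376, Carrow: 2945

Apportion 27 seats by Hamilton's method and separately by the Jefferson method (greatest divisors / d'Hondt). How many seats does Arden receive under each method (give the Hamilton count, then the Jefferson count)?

Hamilton: Arden 16, Brisco 5, Carrow 6.
Jefferson: Arden 17, Brisco 4, Carrow 6.
Arden gets 16 under Hamilton and 17 under Jefferson.

16 and 17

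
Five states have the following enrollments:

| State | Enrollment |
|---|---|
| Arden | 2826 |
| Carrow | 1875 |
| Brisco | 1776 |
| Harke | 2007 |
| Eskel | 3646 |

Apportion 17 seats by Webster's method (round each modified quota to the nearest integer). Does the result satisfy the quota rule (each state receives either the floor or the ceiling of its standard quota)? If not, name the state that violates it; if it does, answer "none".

Standard quotas: Arden 3.961, Carrow 2.628, Brisco 2.489, Harke 2.813, Eskel 5.110.
Webster allocation: Arden 4, Carrow 3, Brisco 2, Harke 3, Eskel 5.
Every allocation lies between the lower and upper quota.

none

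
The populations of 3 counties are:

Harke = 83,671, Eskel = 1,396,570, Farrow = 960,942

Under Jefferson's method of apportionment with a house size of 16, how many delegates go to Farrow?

Standard divisor 2441183/16 ≈ 152573.938; standard quotas: Harke 0.548, Eskel 9.153, Farrow 6.298.
Rounding down gives 0, 9, 6 = 15 seats, so the divisor must be adjusted.
With modified divisor 138500: modified quotas Harke 0.604, Eskel 10.084, Farrow 6.938.
Rounding down: Harke 0, Eskel 10, Farrow 6 (total 16).
Farrow receives 6.

6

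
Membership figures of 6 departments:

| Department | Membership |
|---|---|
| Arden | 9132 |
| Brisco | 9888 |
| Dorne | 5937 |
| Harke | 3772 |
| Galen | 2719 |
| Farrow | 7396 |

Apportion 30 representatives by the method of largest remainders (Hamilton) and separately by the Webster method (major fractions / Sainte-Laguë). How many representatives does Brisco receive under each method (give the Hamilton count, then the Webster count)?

8 and 7

Hamilton: Arden 7, Brisco 8, Dorne 4, Harke 3, Galen 2, Farrow 6.
Webster: Arden 7, Brisco 7, Dorne 5, Harke 3, Galen 2, Farrow 6.
Brisco gets 8 under Hamilton and 7 under Webster.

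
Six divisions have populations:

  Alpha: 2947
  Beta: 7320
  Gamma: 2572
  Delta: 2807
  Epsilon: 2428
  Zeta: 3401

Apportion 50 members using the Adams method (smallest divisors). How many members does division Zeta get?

8

Standard divisor 21475/50 ≈ 429.5; standard quotas: Alpha 6.861, Beta 17.043, Gamma 5.988, Delta 6.536, Epsilon 5.653, Zeta 7.919.
Rounding up gives 7, 18, 6, 7, 6, 8 = 52 seats, so the divisor must be adjusted.
With modified divisor 460: modified quotas Alpha 6.407, Beta 15.913, Gamma 5.591, Delta 6.102, Epsilon 5.278, Zeta 7.393.
Rounding up: Alpha 7, Beta 16, Gamma 6, Delta 7, Epsilon 6, Zeta 8 (total 50).
Zeta receives 8.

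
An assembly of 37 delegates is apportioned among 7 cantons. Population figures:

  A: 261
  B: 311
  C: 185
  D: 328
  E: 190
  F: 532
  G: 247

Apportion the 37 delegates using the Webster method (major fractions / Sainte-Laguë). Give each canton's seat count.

A 5; B 6; C 3; D 6; E 3; F 10; G 4

Standard divisor 2054/37 ≈ 55.514; standard quotas: A 4.702, B 5.602, C 3.333, D 5.908, E 3.423, F 9.583, G 4.449.
Rounding to the nearest integer gives A 5, B 6, C 3, D 6, E 3, F 10, G 4 — total 37, matching the house size, so no adjustment is needed.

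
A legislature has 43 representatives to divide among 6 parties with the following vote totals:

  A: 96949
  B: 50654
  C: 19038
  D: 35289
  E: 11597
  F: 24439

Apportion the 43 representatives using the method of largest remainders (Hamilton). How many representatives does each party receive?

A 18; B 9; C 4; D 6; E 2; F 4

The standard divisor is 237966/43 ≈ 5534.093.
Standard quotas: A 17.5185, B 9.1531, C 3.4401, D 6.3767, E 2.0956, F 4.4161.
Lower quotas: A 17, B 9, C 3, D 6, E 2, F 4 (sum 41, leaving 2 seats).
Remainders in descending order: A 0.5185, C 0.4401, F 0.4161, D 0.3767, B 0.1531, E 0.0956.
Largest remainders: A, C receive the extra seats.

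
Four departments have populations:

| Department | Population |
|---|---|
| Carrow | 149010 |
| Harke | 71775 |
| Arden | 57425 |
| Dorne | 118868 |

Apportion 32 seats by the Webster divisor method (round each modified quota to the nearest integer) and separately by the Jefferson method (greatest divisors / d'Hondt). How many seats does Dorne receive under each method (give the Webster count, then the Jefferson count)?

Webster: Carrow 12, Harke 6, Arden 5, Dorne 9.
Jefferson: Carrow 12, Harke 6, Arden 4, Dorne 10.
Dorne gets 9 under Webster and 10 under Jefferson.

9 and 10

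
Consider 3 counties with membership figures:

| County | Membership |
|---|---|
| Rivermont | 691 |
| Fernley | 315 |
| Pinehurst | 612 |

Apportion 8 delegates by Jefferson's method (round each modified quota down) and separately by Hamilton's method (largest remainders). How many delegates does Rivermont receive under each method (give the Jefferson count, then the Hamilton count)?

Jefferson: Rivermont 4, Fernley 1, Pinehurst 3.
Hamilton: Rivermont 3, Fernley 2, Pinehurst 3.
Rivermont gets 4 under Jefferson and 3 under Hamilton.

4 and 3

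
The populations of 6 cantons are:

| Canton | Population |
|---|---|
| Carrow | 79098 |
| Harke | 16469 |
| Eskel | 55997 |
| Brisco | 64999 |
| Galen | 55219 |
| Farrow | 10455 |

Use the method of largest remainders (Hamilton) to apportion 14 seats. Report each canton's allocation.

The standard divisor is 282237/14 ≈ 20159.786.
Standard quotas: Carrow 3.9236, Harke 0.8169, Eskel 2.7777, Brisco 3.2242, Galen 2.7391, Farrow 0.5186.
Lower quotas: Carrow 3, Harke 0, Eskel 2, Brisco 3, Galen 2, Farrow 0 (sum 10, leaving 4 seats).
Remainders in descending order: Carrow 0.9236, Harke 0.8169, Eskel 0.7777, Galen 0.7391, Farrow 0.5186, Brisco 0.2242.
Largest remainders: Carrow, Harke, Eskel, Galen receive the extra seats.

Carrow: 4, Harke: 1, Eskel: 3, Brisco: 3, Galen: 3, Farrow: 0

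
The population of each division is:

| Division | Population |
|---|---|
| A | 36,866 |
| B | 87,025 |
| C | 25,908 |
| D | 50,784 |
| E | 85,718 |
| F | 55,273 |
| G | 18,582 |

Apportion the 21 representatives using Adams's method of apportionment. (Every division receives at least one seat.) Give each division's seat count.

A=2, B=5, C=2, D=3, E=5, F=3, G=1

Standard divisor 360156/21 ≈ 17150.286; standard quotas: A 2.150, B 5.074, C 1.511, D 2.961, E 4.998, F 3.223, G 1.083.
Rounding up gives 3, 6, 2, 3, 5, 4, 2 = 25 seats, so the divisor must be adjusted.
With modified divisor 20000: modified quotas A 1.843, B 4.351, C 1.295, D 2.539, E 4.286, F 2.764, G 0.929.
Rounding up: A 2, B 5, C 2, D 3, E 5, F 3, G 1 (total 21).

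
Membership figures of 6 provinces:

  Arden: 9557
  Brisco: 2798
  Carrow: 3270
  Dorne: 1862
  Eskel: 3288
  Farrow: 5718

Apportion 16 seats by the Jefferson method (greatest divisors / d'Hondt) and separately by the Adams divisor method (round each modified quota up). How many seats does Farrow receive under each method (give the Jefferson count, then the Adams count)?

4 and 3

Jefferson: Arden 6, Brisco 1, Carrow 2, Dorne 1, Eskel 2, Farrow 4.
Adams: Arden 6, Brisco 2, Carrow 2, Dorne 1, Eskel 2, Farrow 3.
Farrow gets 4 under Jefferson and 3 under Adams.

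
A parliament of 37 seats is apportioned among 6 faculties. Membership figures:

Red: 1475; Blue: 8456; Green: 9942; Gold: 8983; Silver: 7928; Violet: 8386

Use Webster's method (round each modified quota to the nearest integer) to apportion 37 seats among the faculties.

Standard divisor 45170/37 ≈ 1220.811; standard quotas: Red 1.208, Blue 6.927, Green 8.144, Gold 7.358, Silver 6.494, Violet 6.869.
Rounding to the nearest integer gives 1, 7, 8, 7, 6, 7 = 36 seats, so the divisor must be adjusted.
With modified divisor 1210: modified quotas Red 1.219, Blue 6.988, Green 8.217, Gold 7.424, Silver 6.552, Violet 6.931.
Rounding to the nearest integer: Red 1, Blue 7, Green 8, Gold 7, Silver 7, Violet 7 (total 37).

Red 1, Blue 7, Green 8, Gold 7, Silver 7, Violet 7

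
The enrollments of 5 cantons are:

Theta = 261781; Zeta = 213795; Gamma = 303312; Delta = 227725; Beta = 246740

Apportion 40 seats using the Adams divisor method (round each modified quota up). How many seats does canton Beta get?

Standard divisor 1253353/40 ≈ 31333.825; standard quotas: Theta 8.355, Zeta 6.823, Gamma 9.680, Delta 7.268, Beta 7.875.
Rounding up gives 9, 7, 10, 8, 8 = 42 seats, so the divisor must be adjusted.
With modified divisor 33200: modified quotas Theta 7.885, Zeta 6.440, Gamma 9.136, Delta 6.859, Beta 7.432.
Rounding up: Theta 8, Zeta 7, Gamma 10, Delta 7, Beta 8 (total 40).
Beta receives 8.

8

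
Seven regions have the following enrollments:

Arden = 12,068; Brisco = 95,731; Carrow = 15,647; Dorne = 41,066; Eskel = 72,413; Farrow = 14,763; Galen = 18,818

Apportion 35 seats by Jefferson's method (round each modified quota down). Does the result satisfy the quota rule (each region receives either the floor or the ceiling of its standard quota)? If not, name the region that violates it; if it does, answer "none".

Standard quotas: Arden 1.561, Brisco 12.386, Carrow 2.025, Dorne 5.313, Eskel 9.369, Farrow 1.910, Galen 2.435.
Jefferson allocation: Arden 1, Brisco 13, Carrow 2, Dorne 5, Eskel 10, Farrow 2, Galen 2.
Every allocation lies between the lower and upper quota.

none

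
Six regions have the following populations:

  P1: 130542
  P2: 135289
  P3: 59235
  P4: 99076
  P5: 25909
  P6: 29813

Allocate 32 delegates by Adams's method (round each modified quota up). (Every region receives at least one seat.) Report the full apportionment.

P1 8; P2 9; P3 4; P4 7; P5 2; P6 2

Standard divisor 479864/32 ≈ 14995.75; standard quotas: P1 8.705, P2 9.022, P3 3.950, P4 6.607, P5 1.728, P6 1.988.
Rounding up gives 9, 10, 4, 7, 2, 2 = 34 seats, so the divisor must be adjusted.
With modified divisor 16400: modified quotas P1 7.960, P2 8.249, P3 3.612, P4 6.041, P5 1.580, P6 1.818.
Rounding up: P1 8, P2 9, P3 4, P4 7, P5 2, P6 2 (total 32).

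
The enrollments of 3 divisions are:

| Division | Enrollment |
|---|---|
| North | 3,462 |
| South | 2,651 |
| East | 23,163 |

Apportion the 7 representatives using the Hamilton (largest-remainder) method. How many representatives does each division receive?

North 1; South 1; East 5

Standard divisor: 29276 ÷ 7 ≈ 4182.286.
Standard quotas: North 0.8278, South 0.6339, East 5.5384.
Lower quotas: North 0, South 0, East 5 (sum 5, leaving 2 seats).
Remainders in descending order: North 0.8278, South 0.6339, East 0.5384.
Largest remainders: North, South receive the extra seats.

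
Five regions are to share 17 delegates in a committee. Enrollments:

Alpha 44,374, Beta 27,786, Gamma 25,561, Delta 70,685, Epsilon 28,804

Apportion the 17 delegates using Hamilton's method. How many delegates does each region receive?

Alpha 4, Beta 2, Gamma 2, Delta 6, Epsilon 3

The standard divisor is 197210/17 ≈ 11600.588.
Standard quotas: Alpha 3.8252, Beta 2.3952, Gamma 2.2034, Delta 6.0932, Epsilon 2.4830.
Lower quotas: Alpha 3, Beta 2, Gamma 2, Delta 6, Epsilon 2 (sum 15, leaving 2 seats).
Remainders in descending order: Alpha 0.8252, Epsilon 0.4830, Beta 0.3952, Gamma 0.2034, Delta 0.0932.
The surplus seats go to Alpha, Epsilon.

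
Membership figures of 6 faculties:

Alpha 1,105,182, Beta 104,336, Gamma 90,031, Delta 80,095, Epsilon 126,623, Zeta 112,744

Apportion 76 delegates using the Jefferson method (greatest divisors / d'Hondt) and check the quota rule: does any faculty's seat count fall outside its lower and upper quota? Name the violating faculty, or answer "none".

Alpha

Standard quotas: Alpha 51.880, Beta 4.898, Gamma 4.226, Delta 3.760, Epsilon 5.944, Zeta 5.292.
Jefferson allocation: Alpha 53, Beta 5, Gamma 4, Delta 3, Epsilon 6, Zeta 5.
Alpha has quota 51.880 (lower 51, upper 52) but receives 53 — outside the quota interval.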